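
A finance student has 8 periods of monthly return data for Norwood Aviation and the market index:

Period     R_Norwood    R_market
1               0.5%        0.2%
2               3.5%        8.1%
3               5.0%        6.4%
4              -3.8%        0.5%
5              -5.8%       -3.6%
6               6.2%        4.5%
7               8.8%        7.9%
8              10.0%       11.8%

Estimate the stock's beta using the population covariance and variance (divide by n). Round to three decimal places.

1.023

Mean R_i = (0.5 + 3.5 + 5.0 − 3.8 − 5.8 + 6.2 + 8.8 + 10.0) / 8 = 3.0500%
Mean R_m = (0.2 + 8.1 + 6.4 + 0.5 − 3.6 + 4.5 + 7.9 + 11.8) / 8 = 4.4750%
Σ(R_i − R̄_i)(R_m − R̄_m) = 185.6600  ⇒  Cov = 185.6600 / 8 = 23.2075
Σ(R_m − R̄_m)² = 181.5150  ⇒  Var(R_m) = 181.5150 / 8 = 22.6894
β = Cov / Var(R_m) = 23.2075 / 22.6894 = 1.0228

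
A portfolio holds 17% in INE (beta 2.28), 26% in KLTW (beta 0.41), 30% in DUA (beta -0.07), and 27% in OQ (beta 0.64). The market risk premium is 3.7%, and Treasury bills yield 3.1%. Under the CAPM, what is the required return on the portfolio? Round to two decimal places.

β_P = Σ w_i β_i = 0.17×2.28 + 0.26×0.41 + 0.30×-0.07 + 0.27×0.64 = 0.6460
E(R_P) = R_f + β_P × MRP = 3.1% + 0.6460 × 3.7% = 5.49%

5.49%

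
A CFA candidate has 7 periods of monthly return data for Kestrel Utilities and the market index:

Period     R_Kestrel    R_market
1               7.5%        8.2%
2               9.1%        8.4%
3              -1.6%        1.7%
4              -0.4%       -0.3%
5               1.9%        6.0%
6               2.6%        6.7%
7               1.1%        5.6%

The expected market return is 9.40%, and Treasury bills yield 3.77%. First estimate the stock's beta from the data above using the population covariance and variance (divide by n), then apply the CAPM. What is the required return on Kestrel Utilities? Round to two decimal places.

Mean R_i = (7.5 + 9.1 − 1.6 − 0.4 + 1.9 + 2.6 + 1.1) / 7 = 2.8857%
Mean R_m = (8.2 + 8.4 + 1.7 − 0.3 + 6.0 + 6.7 + 5.6) / 7 = 5.1857%
Σ(R_i − R̄_i)(R_m − R̄_m) = 65.5686  ⇒  Cov = 65.5686 / 7 = 9.3669
Σ(R_m − R̄_m)² = 64.7886  ⇒  Var(R_m) = 64.7886 / 7 = 9.2555
β = Cov / Var(R_m) = 9.3669 / 9.2555 = 1.0120
MRP = 9.40% − 3.77% = 5.63%
E(R) = R_f + β × MRP = 3.77% + 1.0120 × 5.63% = 9.47%

9.47%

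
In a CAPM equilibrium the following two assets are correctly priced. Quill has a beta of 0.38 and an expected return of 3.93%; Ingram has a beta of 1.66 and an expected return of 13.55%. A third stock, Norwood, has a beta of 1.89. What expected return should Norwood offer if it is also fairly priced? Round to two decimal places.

MRP (SML slope) = (13.55% − 3.93%) / (1.66 − 0.38) = 9.62% / 1.28 = 7.5156%
R_f (intercept) = 3.93% − 0.38 × 7.5156% = 1.0741%
E(R_Norwood) = R_f + β × MRP = 1.0741% + 1.89 × 7.5156% = 15.28%

15.28%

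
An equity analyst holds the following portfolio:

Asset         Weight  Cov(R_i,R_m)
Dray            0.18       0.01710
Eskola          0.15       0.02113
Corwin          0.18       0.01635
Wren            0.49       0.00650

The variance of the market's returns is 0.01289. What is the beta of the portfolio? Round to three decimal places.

β_Dray = 0.01710 / 0.01289 = 1.3266
β_Eskola = 0.02113 / 0.01289 = 1.6393
β_Corwin = 0.01635 / 0.01289 = 1.2684
β_Wren = 0.00650 / 0.01289 = 0.5043
β_P = Σ w_i β_i = 0.18×1.3266 + 0.15×1.6393 + 0.18×1.2684 + 0.49×0.5043 = 0.9601

0.960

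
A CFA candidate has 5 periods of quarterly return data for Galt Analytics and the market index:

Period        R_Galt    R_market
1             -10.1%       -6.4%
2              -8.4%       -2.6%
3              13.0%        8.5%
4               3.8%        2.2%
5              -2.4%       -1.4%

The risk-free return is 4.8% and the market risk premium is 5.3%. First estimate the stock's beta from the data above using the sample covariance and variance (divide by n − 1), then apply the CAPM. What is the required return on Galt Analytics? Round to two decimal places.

Mean R_i = (-10.1 − 8.4 + 13.0 + 3.8 − 2.4) / 5 = -0.8200%
Mean R_m = (-6.4 − 2.6 + 8.5 + 2.2 − 1.4) / 5 = 0.0600%
Σ(R_i − R̄_i)(R_m − R̄_m) = 208.9460  ⇒  Cov = 208.9460 / 4 = 52.2365
Σ(R_m − R̄_m)² = 126.7520  ⇒  Var(R_m) = 126.7520 / 4 = 31.6880
β = Cov / Var(R_m) = 52.2365 / 31.6880 = 1.6485
E(R) = R_f + β × MRP = 4.8% + 1.6485 × 5.3% = 13.54%

13.54%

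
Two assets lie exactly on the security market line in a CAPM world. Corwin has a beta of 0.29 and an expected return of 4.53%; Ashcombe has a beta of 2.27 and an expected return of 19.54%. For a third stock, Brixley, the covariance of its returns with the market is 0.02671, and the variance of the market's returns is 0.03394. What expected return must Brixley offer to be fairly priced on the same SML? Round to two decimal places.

8.30%

MRP = (19.54% − 4.53%) / (2.27 − 0.29) = 7.5808%
R_f = 4.53% − 0.29 × 7.5808% = 2.3316%
β_Brixley = Cov / Var(R_m) = 0.02671 / 0.03394 = 0.7870
E(R_Brixley) = R_f + β × MRP = 2.3316% + 0.7870 × 7.5808% = 8.30%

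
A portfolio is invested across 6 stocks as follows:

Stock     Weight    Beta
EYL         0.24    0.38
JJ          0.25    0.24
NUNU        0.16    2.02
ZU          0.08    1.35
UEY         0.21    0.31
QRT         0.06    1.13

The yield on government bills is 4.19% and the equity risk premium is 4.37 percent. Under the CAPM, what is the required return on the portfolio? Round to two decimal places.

7.32%

β_P = Σ w_i β_i = 0.24×0.38 + 0.25×0.24 + 0.16×2.02 + 0.08×1.35 + 0.21×0.31 + 0.06×1.13 = 0.7153
E(R_P) = R_f + β_P × MRP = 4.19% + 0.7153 × 4.37% = 7.32%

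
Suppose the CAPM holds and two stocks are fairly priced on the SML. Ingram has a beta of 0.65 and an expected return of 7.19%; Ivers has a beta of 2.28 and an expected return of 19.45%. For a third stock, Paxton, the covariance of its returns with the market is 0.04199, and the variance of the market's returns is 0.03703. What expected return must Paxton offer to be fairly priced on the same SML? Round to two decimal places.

MRP = (19.45% − 7.19%) / (2.28 − 0.65) = 7.5215%
R_f = 7.19% − 0.65 × 7.5215% = 2.3010%
β_Paxton = Cov / Var(R_m) = 0.04199 / 0.03703 = 1.1339
E(R_Paxton) = R_f + β × MRP = 2.3010% + 1.1339 × 7.5215% = 10.83%

10.83%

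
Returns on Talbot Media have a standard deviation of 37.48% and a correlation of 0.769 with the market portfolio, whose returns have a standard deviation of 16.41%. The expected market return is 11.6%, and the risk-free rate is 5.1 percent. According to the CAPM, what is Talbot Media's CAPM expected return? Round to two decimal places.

16.52%

β = ρ × σ_i / σ_m = 0.769 × 37.48% / 16.41% = 1.7564
MRP = 11.6% − 5.1% = 6.50%
E(R) = 5.1% + 1.7564 × 6.5% = 16.52%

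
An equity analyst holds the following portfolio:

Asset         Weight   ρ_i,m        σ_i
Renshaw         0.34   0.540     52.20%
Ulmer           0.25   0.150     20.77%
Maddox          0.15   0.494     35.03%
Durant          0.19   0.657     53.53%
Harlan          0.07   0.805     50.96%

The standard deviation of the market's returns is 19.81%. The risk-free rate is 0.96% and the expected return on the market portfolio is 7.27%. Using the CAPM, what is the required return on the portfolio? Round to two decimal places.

β_Renshaw = 0.540 × 52.20% / 19.81% = 1.4229
β_Ulmer = 0.150 × 20.77% / 19.81% = 0.1573
β_Maddox = 0.494 × 35.03% / 19.81% = 0.8735
β_Durant = 0.657 × 53.53% / 19.81% = 1.7753
β_Harlan = 0.805 × 50.96% / 19.81% = 2.0708
β_P = Σ w_i β_i = 0.34×1.4229 + 0.25×0.1573 + 0.15×0.8735 + 0.19×1.7753 + 0.07×2.0708 = 1.1364
MRP = 7.27% − 0.96% = 6.31%
E(R_P) = R_f + β_P × MRP = 0.96% + 1.1364 × 6.31% = 8.13%

8.13%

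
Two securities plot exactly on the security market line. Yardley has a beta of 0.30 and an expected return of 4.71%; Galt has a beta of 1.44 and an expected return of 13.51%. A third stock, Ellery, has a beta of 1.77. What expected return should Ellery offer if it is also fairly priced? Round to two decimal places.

16.06%

MRP (SML slope) = (13.51% − 4.71%) / (1.44 − 0.30) = 8.80% / 1.14 = 7.7193%
R_f (intercept) = 4.71% − 0.30 × 7.7193% = 2.3942%
E(R_Ellery) = R_f + β × MRP = 2.3942% + 1.77 × 7.7193% = 16.06%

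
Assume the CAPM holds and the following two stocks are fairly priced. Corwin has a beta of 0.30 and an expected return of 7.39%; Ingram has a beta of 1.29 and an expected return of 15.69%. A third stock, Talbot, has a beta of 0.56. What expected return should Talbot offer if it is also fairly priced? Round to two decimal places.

9.57%

MRP (SML slope) = (15.69% − 7.39%) / (1.29 − 0.30) = 8.30% / 0.99 = 8.3838%
R_f (intercept) = 7.39% − 0.30 × 8.3838% = 4.8749%
E(R_Talbot) = R_f + β × MRP = 4.8749% + 0.56 × 8.3838% = 9.57%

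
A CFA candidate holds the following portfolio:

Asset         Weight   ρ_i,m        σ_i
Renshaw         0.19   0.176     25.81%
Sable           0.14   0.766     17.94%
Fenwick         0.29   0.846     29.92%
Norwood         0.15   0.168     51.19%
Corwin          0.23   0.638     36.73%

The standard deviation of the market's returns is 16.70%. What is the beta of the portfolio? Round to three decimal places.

1.006

β_Renshaw = 0.176 × 25.81% / 16.70% = 0.2720
β_Sable = 0.766 × 17.94% / 16.70% = 0.8229
β_Fenwick = 0.846 × 29.92% / 16.70% = 1.5157
β_Norwood = 0.168 × 51.19% / 16.70% = 0.5150
β_Corwin = 0.638 × 36.73% / 16.70% = 1.4032
β_P = Σ w_i β_i = 0.19×0.2720 + 0.14×0.8229 + 0.29×1.5157 + 0.15×0.5150 + 0.23×1.4032 = 1.0064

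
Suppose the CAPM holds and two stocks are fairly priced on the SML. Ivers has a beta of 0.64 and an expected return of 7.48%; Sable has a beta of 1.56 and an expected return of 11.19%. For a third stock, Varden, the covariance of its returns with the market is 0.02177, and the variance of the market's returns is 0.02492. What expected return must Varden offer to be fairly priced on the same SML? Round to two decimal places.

8.42%

MRP = (11.19% − 7.48%) / (1.56 − 0.64) = 4.0326%
R_f = 7.48% − 0.64 × 4.0326% = 4.8991%
β_Varden = Cov / Var(R_m) = 0.02177 / 0.02492 = 0.8736
E(R_Varden) = R_f + β × MRP = 4.8991% + 0.8736 × 4.0326% = 8.42%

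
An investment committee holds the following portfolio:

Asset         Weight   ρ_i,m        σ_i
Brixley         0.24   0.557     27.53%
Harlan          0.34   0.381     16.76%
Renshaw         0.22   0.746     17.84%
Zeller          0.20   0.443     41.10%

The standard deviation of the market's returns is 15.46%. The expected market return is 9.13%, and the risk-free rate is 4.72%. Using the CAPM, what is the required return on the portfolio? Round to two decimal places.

8.26%

β_Brixley = 0.557 × 27.53% / 15.46% = 0.9919
β_Harlan = 0.381 × 16.76% / 15.46% = 0.4130
β_Renshaw = 0.746 × 17.84% / 15.46% = 0.8608
β_Zeller = 0.443 × 41.10% / 15.46% = 1.1777
β_P = Σ w_i β_i = 0.24×0.9919 + 0.34×0.4130 + 0.22×0.8608 + 0.20×1.1777 = 0.8034
MRP = 9.13% − 4.72% = 4.41%
E(R_P) = R_f + β_P × MRP = 4.72% + 0.8034 × 4.41% = 8.26%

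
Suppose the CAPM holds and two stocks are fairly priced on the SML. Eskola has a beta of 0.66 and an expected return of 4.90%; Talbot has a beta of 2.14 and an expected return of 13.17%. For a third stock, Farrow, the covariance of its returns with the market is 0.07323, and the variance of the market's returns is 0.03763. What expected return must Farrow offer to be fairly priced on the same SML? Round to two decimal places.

12.09%

MRP = (13.17% − 4.90%) / (2.14 − 0.66) = 5.5878%
R_f = 4.90% − 0.66 × 5.5878% = 1.2121%
β_Farrow = Cov / Var(R_m) = 0.07323 / 0.03763 = 1.9461
E(R_Farrow) = R_f + β × MRP = 1.2121% + 1.9461 × 5.5878% = 12.09%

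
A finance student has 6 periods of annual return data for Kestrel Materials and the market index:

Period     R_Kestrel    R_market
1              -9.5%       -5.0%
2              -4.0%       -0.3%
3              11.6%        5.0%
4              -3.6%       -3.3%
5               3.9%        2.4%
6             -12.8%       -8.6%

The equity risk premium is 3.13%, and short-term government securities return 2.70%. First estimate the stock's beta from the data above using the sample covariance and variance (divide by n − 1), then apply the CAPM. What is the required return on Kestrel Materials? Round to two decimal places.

8.08%

Mean R_i = (-9.5 − 4.0 + 11.6 − 3.6 + 3.9 − 12.8) / 6 = -2.4000%
Mean R_m = (-5.0 − 0.3 + 5.0 − 3.3 + 2.4 − 8.6) / 6 = -1.6333%
Σ(R_i − R̄_i)(R_m − R̄_m) = 214.5000  ⇒  Cov = 214.5000 / 5 = 42.9000
Σ(R_m − R̄_m)² = 124.6933  ⇒  Var(R_m) = 124.6933 / 5 = 24.9387
β = Cov / Var(R_m) = 42.9000 / 24.9387 = 1.7202
E(R) = R_f + β × MRP = 2.70% + 1.7202 × 3.13% = 8.08%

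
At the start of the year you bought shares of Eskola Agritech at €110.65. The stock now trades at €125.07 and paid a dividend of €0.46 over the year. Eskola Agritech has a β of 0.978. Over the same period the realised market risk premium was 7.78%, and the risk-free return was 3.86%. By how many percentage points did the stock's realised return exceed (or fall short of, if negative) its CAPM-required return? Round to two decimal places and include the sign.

+1.98%

Realised HPR = (P1 + D1 − P0) / P0 = (125.07 + 0.46 − 110.65) / 110.65 = 14.88 / 110.65 = 13.4478%
CAPM required = R_f + β·MRP = 3.86% + 0.978 × 7.78% = 11.46884%
α = realised − required = 13.4478% − 11.46884% = +1.98%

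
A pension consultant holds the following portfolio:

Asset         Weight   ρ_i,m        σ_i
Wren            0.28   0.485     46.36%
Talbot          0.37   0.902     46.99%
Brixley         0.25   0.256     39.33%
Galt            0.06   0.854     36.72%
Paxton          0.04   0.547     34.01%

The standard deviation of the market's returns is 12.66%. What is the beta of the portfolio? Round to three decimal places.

β_Wren = 0.485 × 46.36% / 12.66% = 1.7760
β_Talbot = 0.902 × 46.99% / 12.66% = 3.3479
β_Brixley = 0.256 × 39.33% / 12.66% = 0.7953
β_Galt = 0.854 × 36.72% / 12.66% = 2.4770
β_Paxton = 0.547 × 34.01% / 12.66% = 1.4695
β_P = Σ w_i β_i = 0.28×1.7760 + 0.37×3.3479 + 0.25×0.7953 + 0.06×2.4770 + 0.04×1.4695 = 2.1422

2.142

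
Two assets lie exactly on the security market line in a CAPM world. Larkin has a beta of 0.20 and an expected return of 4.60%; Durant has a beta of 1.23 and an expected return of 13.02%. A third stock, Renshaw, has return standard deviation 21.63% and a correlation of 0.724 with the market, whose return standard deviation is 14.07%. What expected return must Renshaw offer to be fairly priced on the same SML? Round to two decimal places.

12.06%

MRP = (13.02% − 4.60%) / (1.23 − 0.20) = 8.1748%
R_f = 4.60% − 0.20 × 8.1748% = 2.9650%
β_Renshaw = ρ·σ_i/σ_m = 0.724 × 21.63 / 14.07 = 1.1130
E(R_Renshaw) = R_f + β × MRP = 2.9650% + 1.1130 × 8.1748% = 12.06%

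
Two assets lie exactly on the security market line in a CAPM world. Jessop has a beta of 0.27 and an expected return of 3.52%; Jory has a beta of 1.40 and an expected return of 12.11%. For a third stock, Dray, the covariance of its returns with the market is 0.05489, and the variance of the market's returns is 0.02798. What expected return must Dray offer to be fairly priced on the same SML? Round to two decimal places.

MRP = (12.11% − 3.52%) / (1.40 − 0.27) = 7.6018%
R_f = 3.52% − 0.27 × 7.6018% = 1.4675%
β_Dray = Cov / Var(R_m) = 0.05489 / 0.02798 = 1.9618
E(R_Dray) = R_f + β × MRP = 1.4675% + 1.9618 × 7.6018% = 16.38%

16.38%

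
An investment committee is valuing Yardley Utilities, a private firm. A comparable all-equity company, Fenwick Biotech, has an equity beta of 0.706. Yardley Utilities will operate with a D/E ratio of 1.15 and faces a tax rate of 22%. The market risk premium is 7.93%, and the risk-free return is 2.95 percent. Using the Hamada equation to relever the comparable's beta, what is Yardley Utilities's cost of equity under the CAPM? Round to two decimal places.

13.57%

β_L = β_U × [1 + (1 − t)(D/E)] = 0.706 × [1 + (1 − 0.22) × 1.15]
    = 0.706 × [1 + 0.78 × 1.15] = 0.706 × 1.8970 = 1.3393
E(R) = R_f + β_L × MRP = 2.95% + 1.3393 × 7.93% = 13.57%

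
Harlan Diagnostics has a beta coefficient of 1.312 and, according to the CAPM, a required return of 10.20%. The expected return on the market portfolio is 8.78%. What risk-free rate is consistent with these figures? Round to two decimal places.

4.23%

E(R) = R_f + β(E(R_m) − R_f) = R_f(1 − β) + β·E(R_m)
10.20% = R_f × (1 − 1.312) + 1.312 × 8.78%
10.20% = R_f × -0.312 + 11.51936%
R_f = (10.20% − 11.51936%) / -0.312 = 4.23%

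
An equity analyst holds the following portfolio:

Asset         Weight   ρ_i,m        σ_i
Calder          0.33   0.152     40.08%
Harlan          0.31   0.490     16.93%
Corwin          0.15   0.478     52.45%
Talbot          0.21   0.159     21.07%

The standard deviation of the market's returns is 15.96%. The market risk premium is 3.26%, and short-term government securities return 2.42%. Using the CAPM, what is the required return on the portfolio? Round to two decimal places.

β_Calder = 0.152 × 40.08% / 15.96% = 0.3817
β_Harlan = 0.490 × 16.93% / 15.96% = 0.5198
β_Corwin = 0.478 × 52.45% / 15.96% = 1.5709
β_Talbot = 0.159 × 21.07% / 15.96% = 0.2099
β_P = Σ w_i β_i = 0.33×0.3817 + 0.31×0.5198 + 0.15×1.5709 + 0.21×0.2099 = 0.5668
E(R_P) = R_f + β_P × MRP = 2.42% + 0.5668 × 3.26% = 4.27%

4.27%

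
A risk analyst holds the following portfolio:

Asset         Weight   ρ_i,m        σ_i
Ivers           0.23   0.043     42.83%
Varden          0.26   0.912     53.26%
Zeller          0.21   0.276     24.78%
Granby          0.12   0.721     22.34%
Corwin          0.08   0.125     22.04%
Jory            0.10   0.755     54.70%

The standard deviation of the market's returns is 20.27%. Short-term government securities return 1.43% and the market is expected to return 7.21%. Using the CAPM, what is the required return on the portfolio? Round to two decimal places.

7.35%

β_Ivers = 0.043 × 42.83% / 20.27% = 0.0909
β_Varden = 0.912 × 53.26% / 20.27% = 2.3963
β_Zeller = 0.276 × 24.78% / 20.27% = 0.3374
β_Granby = 0.721 × 22.34% / 20.27% = 0.7946
β_Corwin = 0.125 × 22.04% / 20.27% = 0.1359
β_Jory = 0.755 × 54.70% / 20.27% = 2.0374
β_P = Σ w_i β_i = 0.23×0.0909 + 0.26×2.3963 + 0.21×0.3374 + 0.12×0.7946 + 0.08×0.1359 + 0.10×2.0374 = 1.0248
MRP = 7.21% − 1.43% = 5.78%
E(R_P) = R_f + β_P × MRP = 1.43% + 1.0248 × 5.78% = 7.35%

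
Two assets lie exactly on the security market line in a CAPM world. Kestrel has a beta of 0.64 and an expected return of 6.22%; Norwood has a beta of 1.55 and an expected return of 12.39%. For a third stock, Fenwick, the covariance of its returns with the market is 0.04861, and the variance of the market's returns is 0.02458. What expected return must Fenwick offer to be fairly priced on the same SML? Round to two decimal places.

15.29%

MRP = (12.39% − 6.22%) / (1.55 − 0.64) = 6.7802%
R_f = 6.22% − 0.64 × 6.7802% = 1.8807%
β_Fenwick = Cov / Var(R_m) = 0.04861 / 0.02458 = 1.9776
E(R_Fenwick) = R_f + β × MRP = 1.8807% + 1.9776 × 6.7802% = 15.29%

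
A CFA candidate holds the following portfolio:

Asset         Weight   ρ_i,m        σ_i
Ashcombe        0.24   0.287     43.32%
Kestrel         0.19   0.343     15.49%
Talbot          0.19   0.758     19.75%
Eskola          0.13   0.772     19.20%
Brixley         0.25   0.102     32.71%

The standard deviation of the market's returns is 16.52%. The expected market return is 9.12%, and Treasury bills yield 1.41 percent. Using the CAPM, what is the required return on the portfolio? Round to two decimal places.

β_Ashcombe = 0.287 × 43.32% / 16.52% = 0.7526
β_Kestrel = 0.343 × 15.49% / 16.52% = 0.3216
β_Talbot = 0.758 × 19.75% / 16.52% = 0.9062
β_Eskola = 0.772 × 19.20% / 16.52% = 0.8972
β_Brixley = 0.102 × 32.71% / 16.52% = 0.2020
β_P = Σ w_i β_i = 0.24×0.7526 + 0.19×0.3216 + 0.19×0.9062 + 0.13×0.8972 + 0.25×0.2020 = 0.5810
MRP = 9.12% − 1.41% = 7.71%
E(R_P) = R_f + β_P × MRP = 1.41% + 0.5810 × 7.71% = 5.89%

5.89%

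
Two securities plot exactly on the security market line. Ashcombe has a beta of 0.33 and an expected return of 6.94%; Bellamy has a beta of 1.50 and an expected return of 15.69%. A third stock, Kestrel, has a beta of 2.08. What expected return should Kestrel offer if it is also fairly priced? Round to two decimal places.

20.03%

MRP (SML slope) = (15.69% − 6.94%) / (1.50 − 0.33) = 8.75% / 1.17 = 7.4786%
R_f (intercept) = 6.94% − 0.33 × 7.4786% = 4.4721%
E(R_Kestrel) = R_f + β × MRP = 4.4721% + 2.08 × 7.4786% = 20.03%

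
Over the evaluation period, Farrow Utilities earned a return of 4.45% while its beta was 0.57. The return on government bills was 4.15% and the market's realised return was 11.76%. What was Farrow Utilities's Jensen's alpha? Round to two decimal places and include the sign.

-4.04%

Market excess return = 11.76% − 4.15% = 7.61%
CAPM benchmark = R_f + β(R_m − R_f) = 4.15% + 0.57 × 7.61% = 8.4877%
α = actual − benchmark = 4.45% − 8.4877% = -4.04%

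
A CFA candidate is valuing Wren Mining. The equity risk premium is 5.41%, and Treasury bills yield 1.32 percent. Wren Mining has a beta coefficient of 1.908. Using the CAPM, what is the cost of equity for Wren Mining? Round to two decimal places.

11.64%

E(R) = R_f + β × MRP = 1.32% + 1.908 × 5.41% = 11.64%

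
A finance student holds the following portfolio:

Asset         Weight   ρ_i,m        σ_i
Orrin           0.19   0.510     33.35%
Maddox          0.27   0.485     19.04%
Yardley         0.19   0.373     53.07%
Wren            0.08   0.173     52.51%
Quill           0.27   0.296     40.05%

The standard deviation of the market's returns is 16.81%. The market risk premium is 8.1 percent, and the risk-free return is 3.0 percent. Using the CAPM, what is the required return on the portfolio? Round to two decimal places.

9.46%

β_Orrin = 0.510 × 33.35% / 16.81% = 1.0118
β_Maddox = 0.485 × 19.04% / 16.81% = 0.5493
β_Yardley = 0.373 × 53.07% / 16.81% = 1.1776
β_Wren = 0.173 × 52.51% / 16.81% = 0.5404
β_Quill = 0.296 × 40.05% / 16.81% = 0.7052
β_P = Σ w_i β_i = 0.19×1.0118 + 0.27×0.5493 + 0.19×1.1776 + 0.08×0.5404 + 0.27×0.7052 = 0.7979
E(R_P) = R_f + β_P × MRP = 3.0% + 0.7979 × 8.1% = 9.46%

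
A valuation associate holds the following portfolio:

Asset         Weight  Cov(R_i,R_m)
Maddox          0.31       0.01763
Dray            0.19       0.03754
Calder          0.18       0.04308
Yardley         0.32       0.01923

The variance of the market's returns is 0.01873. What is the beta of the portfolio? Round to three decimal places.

1.415

β_Maddox = 0.01763 / 0.01873 = 0.9413
β_Dray = 0.03754 / 0.01873 = 2.0043
β_Calder = 0.04308 / 0.01873 = 2.3001
β_Yardley = 0.01923 / 0.01873 = 1.0267
β_P = Σ w_i β_i = 0.31×0.9413 + 0.19×2.0043 + 0.18×2.3001 + 0.32×1.0267 = 1.4152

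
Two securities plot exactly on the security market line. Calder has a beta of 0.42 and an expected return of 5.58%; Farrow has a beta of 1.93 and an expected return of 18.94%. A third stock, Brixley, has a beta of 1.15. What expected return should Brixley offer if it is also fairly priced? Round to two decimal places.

12.04%

MRP (SML slope) = (18.94% − 5.58%) / (1.93 − 0.42) = 13.36% / 1.51 = 8.8477%
R_f (intercept) = 5.58% − 0.42 × 8.8477% = 1.8640%
E(R_Brixley) = R_f + β × MRP = 1.8640% + 1.15 × 8.8477% = 12.04%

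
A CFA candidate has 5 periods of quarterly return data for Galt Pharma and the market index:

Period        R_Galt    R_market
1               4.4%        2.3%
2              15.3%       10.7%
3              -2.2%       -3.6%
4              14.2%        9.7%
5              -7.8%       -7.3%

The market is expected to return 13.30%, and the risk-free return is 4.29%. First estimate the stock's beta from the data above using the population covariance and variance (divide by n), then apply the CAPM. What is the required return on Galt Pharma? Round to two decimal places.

15.72%

Mean R_i = (4.4 + 15.3 − 2.2 + 14.2 − 7.8) / 5 = 4.7800%
Mean R_m = (2.3 + 10.7 − 3.6 + 9.7 − 7.3) / 5 = 2.3600%
Σ(R_i − R̄_i)(R_m − R̄_m) = 320.0260  ⇒  Cov = 320.0260 / 5 = 64.0052
Σ(R_m − R̄_m)² = 252.2720  ⇒  Var(R_m) = 252.2720 / 5 = 50.4544
β = Cov / Var(R_m) = 64.0052 / 50.4544 = 1.2686
MRP = 13.30% − 4.29% = 9.01%
E(R) = R_f + β × MRP = 4.29% + 1.2686 × 9.01% = 15.72%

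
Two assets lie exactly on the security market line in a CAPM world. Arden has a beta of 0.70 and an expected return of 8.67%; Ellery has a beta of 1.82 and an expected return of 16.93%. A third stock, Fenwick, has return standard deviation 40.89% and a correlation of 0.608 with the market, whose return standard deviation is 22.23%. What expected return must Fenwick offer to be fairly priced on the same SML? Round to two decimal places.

11.76%

MRP = (16.93% − 8.67%) / (1.82 − 0.70) = 7.3750%
R_f = 8.67% − 0.70 × 7.3750% = 3.5075%
β_Fenwick = ρ·σ_i/σ_m = 0.608 × 40.89 / 22.23 = 1.1184
E(R_Fenwick) = R_f + β × MRP = 3.5075% + 1.1184 × 7.3750% = 11.76%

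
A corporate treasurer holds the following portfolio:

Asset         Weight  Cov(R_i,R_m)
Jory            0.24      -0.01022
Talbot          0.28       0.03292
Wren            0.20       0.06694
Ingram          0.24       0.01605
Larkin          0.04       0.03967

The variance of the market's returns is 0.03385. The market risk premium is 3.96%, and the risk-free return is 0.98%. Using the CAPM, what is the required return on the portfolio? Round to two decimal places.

β_Jory = -0.01022 / 0.03385 = -0.3019
β_Talbot = 0.03292 / 0.03385 = 0.9725
β_Wren = 0.06694 / 0.03385 = 1.9775
β_Ingram = 0.01605 / 0.03385 = 0.4742
β_Larkin = 0.03967 / 0.03385 = 1.1719
β_P = Σ w_i β_i = 0.24×-0.3019 + 0.28×0.9725 + 0.20×1.9775 + 0.24×0.4742 + 0.04×1.1719 = 0.7560
E(R_P) = R_f + β_P × MRP = 0.98% + 0.7560 × 3.96% = 3.97%

3.97%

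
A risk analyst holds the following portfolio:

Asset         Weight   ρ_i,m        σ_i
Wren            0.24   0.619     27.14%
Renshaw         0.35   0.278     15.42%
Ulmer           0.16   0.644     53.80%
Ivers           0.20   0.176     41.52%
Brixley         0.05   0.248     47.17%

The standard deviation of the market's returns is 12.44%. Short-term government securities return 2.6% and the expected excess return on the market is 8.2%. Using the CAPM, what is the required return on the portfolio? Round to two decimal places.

11.25%

β_Wren = 0.619 × 27.14% / 12.44% = 1.3505
β_Renshaw = 0.278 × 15.42% / 12.44% = 0.3446
β_Ulmer = 0.644 × 53.80% / 12.44% = 2.7851
β_Ivers = 0.176 × 41.52% / 12.44% = 0.5874
β_Brixley = 0.248 × 47.17% / 12.44% = 0.9404
β_P = Σ w_i β_i = 0.24×1.3505 + 0.35×0.3446 + 0.16×2.7851 + 0.20×0.5874 + 0.05×0.9404 = 1.0548
E(R_P) = R_f + β_P × MRP = 2.6% + 1.0548 × 8.2% = 11.25%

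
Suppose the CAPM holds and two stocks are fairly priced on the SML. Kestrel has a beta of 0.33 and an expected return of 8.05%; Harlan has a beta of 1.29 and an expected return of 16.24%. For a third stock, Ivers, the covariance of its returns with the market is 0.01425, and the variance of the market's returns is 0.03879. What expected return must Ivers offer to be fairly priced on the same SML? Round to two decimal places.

MRP = (16.24% − 8.05%) / (1.29 − 0.33) = 8.5313%
R_f = 8.05% − 0.33 × 8.5313% = 5.2347%
β_Ivers = Cov / Var(R_m) = 0.01425 / 0.03879 = 0.3674
E(R_Ivers) = R_f + β × MRP = 5.2347% + 0.3674 × 8.5313% = 8.37%

8.37%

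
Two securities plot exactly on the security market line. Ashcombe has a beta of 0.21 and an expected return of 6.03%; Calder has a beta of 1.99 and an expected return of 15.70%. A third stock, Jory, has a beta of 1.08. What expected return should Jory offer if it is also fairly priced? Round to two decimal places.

MRP (SML slope) = (15.70% − 6.03%) / (1.99 − 0.21) = 9.67% / 1.78 = 5.4326%
R_f (intercept) = 6.03% − 0.21 × 5.4326% = 4.8892%
E(R_Jory) = R_f + β × MRP = 4.8892% + 1.08 × 5.4326% = 10.76%

10.76%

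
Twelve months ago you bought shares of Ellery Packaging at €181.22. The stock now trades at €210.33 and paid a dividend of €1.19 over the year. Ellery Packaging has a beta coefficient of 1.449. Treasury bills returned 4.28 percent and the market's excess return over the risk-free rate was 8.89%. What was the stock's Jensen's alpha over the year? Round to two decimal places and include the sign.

Realised HPR = (P1 + D1 − P0) / P0 = (210.33 + 1.19 − 181.22) / 181.22 = 30.30 / 181.22 = 16.7200%
CAPM required = R_f + β·MRP = 4.28% + 1.449 × 8.89% = 17.16161%
α = realised − required = 16.7200% − 17.16161% = -0.44%

-0.44%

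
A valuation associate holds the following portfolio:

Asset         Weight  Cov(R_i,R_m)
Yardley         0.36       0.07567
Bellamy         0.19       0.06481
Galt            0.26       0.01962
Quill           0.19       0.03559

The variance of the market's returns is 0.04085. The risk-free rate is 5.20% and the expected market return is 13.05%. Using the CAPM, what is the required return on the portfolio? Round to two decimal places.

β_Yardley = 0.07567 / 0.04085 = 1.8524
β_Bellamy = 0.06481 / 0.04085 = 1.5865
β_Galt = 0.01962 / 0.04085 = 0.4803
β_Quill = 0.03559 / 0.04085 = 0.8712
β_P = Σ w_i β_i = 0.36×1.8524 + 0.19×1.5865 + 0.26×0.4803 + 0.19×0.8712 = 1.2587
MRP = 13.05% − 5.20% = 7.85%
E(R_P) = R_f + β_P × MRP = 5.20% + 1.2587 × 7.85% = 15.08%

15.08%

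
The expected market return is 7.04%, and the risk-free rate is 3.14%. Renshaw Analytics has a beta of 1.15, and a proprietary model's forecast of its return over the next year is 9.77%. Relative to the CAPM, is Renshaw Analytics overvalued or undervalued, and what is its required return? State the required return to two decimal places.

MRP = 7.04% − 3.14% = 3.90%
Required return = R_f + β·MRP = 3.14% + 1.15 × 3.90% = 7.63%
Forecast 9.77% > required 7.63% → the stock plots above the SML → undervalued.

Undervalued; required return 7.63%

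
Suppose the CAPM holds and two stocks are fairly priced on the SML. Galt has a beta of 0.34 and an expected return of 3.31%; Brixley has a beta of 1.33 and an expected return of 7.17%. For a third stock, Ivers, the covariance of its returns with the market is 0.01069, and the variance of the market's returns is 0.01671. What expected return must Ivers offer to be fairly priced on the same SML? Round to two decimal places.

4.48%

MRP = (7.17% − 3.31%) / (1.33 − 0.34) = 3.8990%
R_f = 3.31% − 0.34 × 3.8990% = 1.9843%
β_Ivers = Cov / Var(R_m) = 0.01069 / 0.01671 = 0.6397
E(R_Ivers) = R_f + β × MRP = 1.9843% + 0.6397 × 3.8990% = 4.48%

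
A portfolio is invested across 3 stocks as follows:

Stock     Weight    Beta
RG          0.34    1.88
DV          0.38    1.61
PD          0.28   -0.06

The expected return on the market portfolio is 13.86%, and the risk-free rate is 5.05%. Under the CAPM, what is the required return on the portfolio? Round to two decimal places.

β_P = Σ w_i β_i = 0.34×1.88 + 0.38×1.61 + 0.28×-0.06 = 1.2342
MRP = 13.86% − 5.05% = 8.81%
E(R_P) = R_f + β_P × MRP = 5.05% + 1.2342 × 8.81% = 15.92%

15.92%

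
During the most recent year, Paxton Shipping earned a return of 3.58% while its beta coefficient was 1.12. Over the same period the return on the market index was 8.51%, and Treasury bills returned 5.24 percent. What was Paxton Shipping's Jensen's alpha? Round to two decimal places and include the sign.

-5.32%

Market excess return = 8.51% − 5.24% = 3.27%
CAPM benchmark = R_f + β(R_m − R_f) = 5.24% + 1.12 × 3.27% = 8.9024%
α = actual − benchmark = 3.58% − 8.9024% = -5.32%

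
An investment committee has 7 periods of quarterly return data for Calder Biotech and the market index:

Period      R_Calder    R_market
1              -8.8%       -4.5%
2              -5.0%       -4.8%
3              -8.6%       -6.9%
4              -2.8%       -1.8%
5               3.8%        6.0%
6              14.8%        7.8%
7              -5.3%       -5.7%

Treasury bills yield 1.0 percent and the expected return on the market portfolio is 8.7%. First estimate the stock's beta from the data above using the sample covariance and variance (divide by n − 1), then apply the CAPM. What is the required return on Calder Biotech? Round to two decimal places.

Mean R_i = (-8.8 − 5.0 − 8.6 − 2.8 + 3.8 + 14.8 − 5.3) / 7 = -1.7000%
Mean R_m = (-4.5 − 4.8 − 6.9 − 1.8 + 6.0 + 7.8 − 5.7) / 7 = -1.4143%
Σ(R_i − R̄_i)(R_m − R̄_m) = 279.6000  ⇒  Cov = 279.6000 / 6 = 46.6000
Σ(R_m − R̄_m)² = 209.4686  ⇒  Var(R_m) = 209.4686 / 6 = 34.9114
β = Cov / Var(R_m) = 46.6000 / 34.9114 = 1.3348
MRP = 8.7% − 1.0% = 7.70%
E(R) = R_f + β × MRP = 1.0% + 1.3348 × 7.7% = 11.28%

11.28%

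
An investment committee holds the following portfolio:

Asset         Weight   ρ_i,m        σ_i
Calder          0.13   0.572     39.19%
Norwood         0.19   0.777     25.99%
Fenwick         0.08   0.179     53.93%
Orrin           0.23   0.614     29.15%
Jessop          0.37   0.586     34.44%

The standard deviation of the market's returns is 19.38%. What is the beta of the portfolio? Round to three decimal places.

0.986

β_Calder = 0.572 × 39.19% / 19.38% = 1.1567
β_Norwood = 0.777 × 25.99% / 19.38% = 1.0420
β_Fenwick = 0.179 × 53.93% / 19.38% = 0.4981
β_Orrin = 0.614 × 29.15% / 19.38% = 0.9235
β_Jessop = 0.586 × 34.44% / 19.38% = 1.0414
β_P = Σ w_i β_i = 0.13×1.1567 + 0.19×1.0420 + 0.08×0.4981 + 0.23×0.9235 + 0.37×1.0414 = 0.9859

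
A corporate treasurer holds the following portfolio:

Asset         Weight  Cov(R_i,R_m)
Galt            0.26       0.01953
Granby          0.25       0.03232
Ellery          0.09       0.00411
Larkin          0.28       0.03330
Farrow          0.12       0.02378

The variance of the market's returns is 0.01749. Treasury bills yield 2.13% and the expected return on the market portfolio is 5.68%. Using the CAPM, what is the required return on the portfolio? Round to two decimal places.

β_Galt = 0.01953 / 0.01749 = 1.1166
β_Granby = 0.03232 / 0.01749 = 1.8479
β_Ellery = 0.00411 / 0.01749 = 0.2350
β_Larkin = 0.03330 / 0.01749 = 1.9039
β_Farrow = 0.02378 / 0.01749 = 1.3596
β_P = Σ w_i β_i = 0.26×1.1166 + 0.25×1.8479 + 0.09×0.2350 + 0.28×1.9039 + 0.12×1.3596 = 1.4697
MRP = 5.68% − 2.13% = 3.55%
E(R_P) = R_f + β_P × MRP = 2.13% + 1.4697 × 3.55% = 7.35%

7.35%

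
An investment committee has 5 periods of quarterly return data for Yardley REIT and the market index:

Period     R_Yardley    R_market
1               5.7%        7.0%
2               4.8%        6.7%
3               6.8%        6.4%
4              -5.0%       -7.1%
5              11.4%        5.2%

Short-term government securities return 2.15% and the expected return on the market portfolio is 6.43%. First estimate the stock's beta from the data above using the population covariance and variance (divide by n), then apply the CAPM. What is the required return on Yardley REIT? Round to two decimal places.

Mean R_i = (5.7 + 4.8 + 6.8 − 5.0 + 11.4) / 5 = 4.7400%
Mean R_m = (7.0 + 6.7 + 6.4 − 7.1 + 5.2) / 5 = 3.6400%
Σ(R_i − R̄_i)(R_m − R̄_m) = 124.0920  ⇒  Cov = 124.0920 / 5 = 24.8184
Σ(R_m − R̄_m)² = 146.0520  ⇒  Var(R_m) = 146.0520 / 5 = 29.2104
β = Cov / Var(R_m) = 24.8184 / 29.2104 = 0.8496
MRP = 6.43% − 2.15% = 4.28%
E(R) = R_f + β × MRP = 2.15% + 0.8496 × 4.28% = 5.79%

5.79%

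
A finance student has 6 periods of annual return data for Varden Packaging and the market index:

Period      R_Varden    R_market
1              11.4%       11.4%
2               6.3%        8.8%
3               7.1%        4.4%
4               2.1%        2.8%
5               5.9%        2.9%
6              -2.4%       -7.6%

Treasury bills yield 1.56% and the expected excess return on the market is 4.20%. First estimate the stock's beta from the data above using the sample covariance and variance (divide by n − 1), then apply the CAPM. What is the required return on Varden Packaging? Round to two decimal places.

Mean R_i = (11.4 + 6.3 + 7.1 + 2.1 + 5.9 − 2.4) / 6 = 5.0667%
Mean R_m = (11.4 + 8.8 + 4.4 + 2.8 + 2.9 − 7.6) / 6 = 3.7833%
Σ(R_i − R̄_i)(R_m − R̄_m) = 142.8567  ⇒  Cov = 142.8567 / 5 = 28.5713
Σ(R_m − R̄_m)² = 214.8883  ⇒  Var(R_m) = 214.8883 / 5 = 42.9777
β = Cov / Var(R_m) = 28.5713 / 42.9777 = 0.6648
E(R) = R_f + β × MRP = 1.56% + 0.6648 × 4.20% = 4.35%

4.35%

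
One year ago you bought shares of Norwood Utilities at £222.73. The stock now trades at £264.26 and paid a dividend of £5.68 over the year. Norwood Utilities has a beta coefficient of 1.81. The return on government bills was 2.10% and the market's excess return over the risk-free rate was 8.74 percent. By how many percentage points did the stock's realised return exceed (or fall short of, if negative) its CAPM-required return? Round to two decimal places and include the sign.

Realised HPR = (P1 + D1 − P0) / P0 = (264.26 + 5.68 − 222.73) / 222.73 = 47.21 / 222.73 = 21.1961%
CAPM required = R_f + β·MRP = 2.10% + 1.81 × 8.74% = 17.9194%
α = realised − required = 21.1961% − 17.9194% = +3.28%

+3.28%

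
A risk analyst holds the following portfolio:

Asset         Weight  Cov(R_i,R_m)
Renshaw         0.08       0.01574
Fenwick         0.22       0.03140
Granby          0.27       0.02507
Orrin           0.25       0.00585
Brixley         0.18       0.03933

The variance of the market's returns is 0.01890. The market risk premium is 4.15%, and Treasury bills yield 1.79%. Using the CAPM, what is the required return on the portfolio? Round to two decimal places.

6.95%

β_Renshaw = 0.01574 / 0.01890 = 0.8328
β_Fenwick = 0.03140 / 0.01890 = 1.6614
β_Granby = 0.02507 / 0.01890 = 1.3265
β_Orrin = 0.00585 / 0.01890 = 0.3095
β_Brixley = 0.03933 / 0.01890 = 2.0810
β_P = Σ w_i β_i = 0.08×0.8328 + 0.22×1.6614 + 0.27×1.3265 + 0.25×0.3095 + 0.18×2.0810 = 1.2422
E(R_P) = R_f + β_P × MRP = 1.79% + 1.2422 × 4.15% = 6.95%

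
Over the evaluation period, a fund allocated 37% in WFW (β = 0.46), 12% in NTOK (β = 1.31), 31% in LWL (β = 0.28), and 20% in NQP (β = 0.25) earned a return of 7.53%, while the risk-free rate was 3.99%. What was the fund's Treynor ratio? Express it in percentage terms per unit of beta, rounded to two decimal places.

7.63%

β_P = 0.37×0.46 + 0.12×1.31 + 0.31×0.28 + 0.20×0.25 = 0.4642
Treynor = (R_P − R_f) / β_P = (7.53% − 3.99%) / 0.4642 = 3.54% / 0.4642 = 7.63%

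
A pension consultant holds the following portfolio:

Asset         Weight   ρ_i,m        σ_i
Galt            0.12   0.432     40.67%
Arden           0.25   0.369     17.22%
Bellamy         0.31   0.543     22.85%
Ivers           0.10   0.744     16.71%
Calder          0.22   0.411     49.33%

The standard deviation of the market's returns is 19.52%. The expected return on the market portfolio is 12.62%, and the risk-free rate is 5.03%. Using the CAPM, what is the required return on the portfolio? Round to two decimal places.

10.18%

β_Galt = 0.432 × 40.67% / 19.52% = 0.9001
β_Arden = 0.369 × 17.22% / 19.52% = 0.3255
β_Bellamy = 0.543 × 22.85% / 19.52% = 0.6356
β_Ivers = 0.744 × 16.71% / 19.52% = 0.6369
β_Calder = 0.411 × 49.33% / 19.52% = 1.0387
β_P = Σ w_i β_i = 0.12×0.9001 + 0.25×0.3255 + 0.31×0.6356 + 0.10×0.6369 + 0.22×1.0387 = 0.6786
MRP = 12.62% − 5.03% = 7.59%
E(R_P) = R_f + β_P × MRP = 5.03% + 0.6786 × 7.59% = 10.18%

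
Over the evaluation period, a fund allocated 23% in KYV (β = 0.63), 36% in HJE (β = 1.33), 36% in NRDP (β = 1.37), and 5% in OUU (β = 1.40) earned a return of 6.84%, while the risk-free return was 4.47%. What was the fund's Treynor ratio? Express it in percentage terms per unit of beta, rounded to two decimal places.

2.00%

β_P = 0.23×0.63 + 0.36×1.33 + 0.36×1.37 + 0.05×1.40 = 1.1869
Treynor = (R_P − R_f) / β_P = (6.84% − 4.47%) / 1.1869 = 2.37% / 1.1869 = 2.00%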